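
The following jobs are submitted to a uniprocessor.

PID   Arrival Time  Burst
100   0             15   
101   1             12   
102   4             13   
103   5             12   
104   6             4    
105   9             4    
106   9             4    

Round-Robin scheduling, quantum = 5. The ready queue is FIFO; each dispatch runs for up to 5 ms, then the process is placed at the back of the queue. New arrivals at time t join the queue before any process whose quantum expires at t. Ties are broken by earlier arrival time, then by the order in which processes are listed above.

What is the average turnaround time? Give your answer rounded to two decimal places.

43.86

Gantt: | 100 0-5 | 101 5-10 | 102 10-15 | 103 15-20 | 100 20-25 | 104 25-29 | 105 29-33 | 106 33-37 | 101 37-42 | 102 42-47 | 103 47-52 | 100 52-57 | 101 57-59 | 102 59-62 | 103 62-64 |
Completion: 100=57  101=59  102=62  103=64  104=29  105=33  106=37
Turnaround (C−A): 100=57  101=58  102=58  103=59  104=23  105=24  106=28
Turnaround times: 100=57, 101=58, 102=58, 103=59, 104=23, 105=24, 106=28
Average turnaround = (57+58+58+59+23+24+28) / 7 = 307/7 = 43.86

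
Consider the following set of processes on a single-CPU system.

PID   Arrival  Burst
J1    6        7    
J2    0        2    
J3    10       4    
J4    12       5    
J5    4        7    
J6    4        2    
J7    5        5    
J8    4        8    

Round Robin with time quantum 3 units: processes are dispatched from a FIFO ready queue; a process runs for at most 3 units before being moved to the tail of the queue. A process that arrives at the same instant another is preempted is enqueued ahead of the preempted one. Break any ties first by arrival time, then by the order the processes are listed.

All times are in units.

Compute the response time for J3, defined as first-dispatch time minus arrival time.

11

Timeline: | J2 0-2 | idle 2-4 | J5 4-7 | J6 7-9 | J8 9-12 | J7 12-15 | J1 15-18 | J5 18-21 | J3 21-24 | J4 24-27 | J8 27-30 | J7 30-32 | J1 32-35 | J5 35-36 | J3 36-37 | J4 37-39 | J8 39-41 | J1 41-42 |
Completion: J1=42  J2=2  J3=37  J4=39  J5=36  J6=9  J7=32  J8=41
Turnaround (C−A): J1=36  J2=2  J3=27  J4=27  J5=32  J6=5  J7=27  J8=37
Response(J3) = first start − arrival = 21 − 10 = 11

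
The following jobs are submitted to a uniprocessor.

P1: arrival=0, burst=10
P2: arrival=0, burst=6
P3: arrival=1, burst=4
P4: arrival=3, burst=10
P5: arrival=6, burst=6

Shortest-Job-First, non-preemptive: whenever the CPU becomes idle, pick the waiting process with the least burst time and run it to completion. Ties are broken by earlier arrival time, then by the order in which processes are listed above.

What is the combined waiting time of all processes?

Gantt: | P2 0-6 | P3 6-10 | P5 10-16 | P1 16-26 | P4 26-36 |
Completion: P1=26  P2=6  P3=10  P4=36  P5=16
Waiting = turnaround − burst: P1=16, P2=0, P3=5, P4=23, P5=4
Total waiting = 16 + 0 + 5 + 23 + 4 = 48

48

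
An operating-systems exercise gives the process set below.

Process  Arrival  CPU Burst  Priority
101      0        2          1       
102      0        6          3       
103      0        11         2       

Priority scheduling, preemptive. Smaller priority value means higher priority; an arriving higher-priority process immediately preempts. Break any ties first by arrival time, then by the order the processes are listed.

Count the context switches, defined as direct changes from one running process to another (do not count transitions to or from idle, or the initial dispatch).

Schedule: | 101 0-2 | 103 2-13 | 102 13-19 |
Completion: 101=2  102=19  103=13
Turnaround (C−A): 101=2  102=19  103=13

2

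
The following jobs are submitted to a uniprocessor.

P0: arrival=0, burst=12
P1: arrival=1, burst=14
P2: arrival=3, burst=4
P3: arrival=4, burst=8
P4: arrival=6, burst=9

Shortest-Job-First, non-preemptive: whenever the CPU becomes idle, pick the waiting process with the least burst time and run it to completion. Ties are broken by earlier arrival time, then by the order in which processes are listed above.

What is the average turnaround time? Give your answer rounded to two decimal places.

23.60

Timeline: | P0 0-12 | P2 12-16 | P3 16-24 | P4 24-33 | P1 33-47 |
Completion: P0=12  P1=47  P2=16  P3=24  P4=33
Turnaround (C−A): P0=12  P1=46  P2=13  P3=20  P4=27
Turnaround times: P0=12, P1=46, P2=13, P3=20, P4=27
Average turnaround = (12+46+13+20+27) / 5 = 118/5 = 23.60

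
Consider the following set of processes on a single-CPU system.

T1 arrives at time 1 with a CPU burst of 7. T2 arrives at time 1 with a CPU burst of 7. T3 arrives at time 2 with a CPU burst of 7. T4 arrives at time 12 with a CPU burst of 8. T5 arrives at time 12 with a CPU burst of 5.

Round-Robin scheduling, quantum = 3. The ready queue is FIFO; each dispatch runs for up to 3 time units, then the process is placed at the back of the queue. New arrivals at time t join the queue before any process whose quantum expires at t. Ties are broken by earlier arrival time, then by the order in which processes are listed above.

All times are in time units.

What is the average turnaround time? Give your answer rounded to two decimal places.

Timeline: | idle 0-1 | T1 1-4 | T2 4-7 | T3 7-10 | T1 10-13 | T2 13-16 | T3 16-19 | T4 19-22 | T5 22-25 | T1 25-26 | T2 26-27 | T3 27-28 | T4 28-31 | T5 31-33 | T4 33-35 |
Completion: T1=26  T2=27  T3=28  T4=35  T5=33
Turnaround (C−A): T1=25  T2=26  T3=26  T4=23  T5=21
Turnaround times: T1=25, T2=26, T3=26, T4=23, T5=21
Average turnaround = (25+26+26+23+21) / 5 = 121/5 = 24.20

24.20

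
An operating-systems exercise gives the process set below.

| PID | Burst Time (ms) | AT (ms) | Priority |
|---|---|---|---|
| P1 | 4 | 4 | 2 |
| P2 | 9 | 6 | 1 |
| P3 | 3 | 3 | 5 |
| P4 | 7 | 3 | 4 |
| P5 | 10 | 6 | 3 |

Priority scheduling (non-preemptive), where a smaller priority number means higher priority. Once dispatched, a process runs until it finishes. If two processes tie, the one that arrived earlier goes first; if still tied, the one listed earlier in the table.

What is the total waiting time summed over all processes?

66

Gantt: | idle 0-3 | P4 3-10 | P2 10-19 | P1 19-23 | P5 23-33 | P3 33-36 |
Completion: P1=23  P2=19  P3=36  P4=10  P5=33
Waiting = turnaround − burst: P1=15, P2=4, P3=30, P4=0, P5=17
Total waiting = 15 + 4 + 30 + 0 + 17 = 66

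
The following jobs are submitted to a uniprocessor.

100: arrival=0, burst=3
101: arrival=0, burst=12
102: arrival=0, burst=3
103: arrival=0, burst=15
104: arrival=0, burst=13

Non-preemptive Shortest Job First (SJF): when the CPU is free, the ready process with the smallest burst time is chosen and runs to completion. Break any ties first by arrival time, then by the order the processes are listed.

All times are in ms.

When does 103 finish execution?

46

Timeline: | 100 0-3 | 102 3-6 | 101 6-18 | 104 18-31 | 103 31-46 |
Completion: 100=3  101=18  102=6  103=46  104=31
Turnaround (C−A): 100=3  101=18  102=6  103=46  104=31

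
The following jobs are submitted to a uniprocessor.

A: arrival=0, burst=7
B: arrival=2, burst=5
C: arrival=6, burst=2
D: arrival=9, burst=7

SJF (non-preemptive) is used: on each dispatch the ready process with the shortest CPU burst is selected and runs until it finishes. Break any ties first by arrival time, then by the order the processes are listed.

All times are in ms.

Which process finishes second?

Gantt: | A 0-7 | C 7-9 | B 9-14 | D 14-21 |
Completion: A=7  B=14  C=9  D=21
Turnaround (C−A): A=7  B=12  C=3  D=12
Finish order: A → C → B → D

C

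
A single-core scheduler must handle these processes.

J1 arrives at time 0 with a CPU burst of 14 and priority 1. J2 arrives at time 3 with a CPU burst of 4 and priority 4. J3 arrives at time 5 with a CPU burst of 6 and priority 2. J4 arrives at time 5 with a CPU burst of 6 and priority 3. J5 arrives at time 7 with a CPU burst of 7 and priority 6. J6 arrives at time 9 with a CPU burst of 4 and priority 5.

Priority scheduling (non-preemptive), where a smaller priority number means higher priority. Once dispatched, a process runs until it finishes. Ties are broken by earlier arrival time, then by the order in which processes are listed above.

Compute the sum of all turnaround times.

136

Schedule: | J1 0-14 | J3 14-20 | J4 20-26 | J2 26-30 | J6 30-34 | J5 34-41 |
Completion: J1=14  J2=30  J3=20  J4=26  J5=41  J6=34
Turnaround (C−A): J1=14  J2=27  J3=15  J4=21  J5=34  J6=25
Turnaround = completion − arrival: J1=14, J2=27, J3=15, J4=21, J5=34, J6=25
Total turnaround = 14 + 27 + 15 + 21 + 34 + 25 = 136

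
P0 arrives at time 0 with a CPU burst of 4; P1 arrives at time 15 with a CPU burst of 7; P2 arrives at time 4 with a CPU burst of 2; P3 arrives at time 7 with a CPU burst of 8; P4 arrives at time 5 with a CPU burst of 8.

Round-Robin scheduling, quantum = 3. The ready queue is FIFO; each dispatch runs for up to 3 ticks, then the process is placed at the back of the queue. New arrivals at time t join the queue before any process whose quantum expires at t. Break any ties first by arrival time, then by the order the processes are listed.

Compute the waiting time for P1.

Timeline: | P0 0-4 | P2 4-6 | P4 6-9 | P3 9-12 | P4 12-15 | P3 15-18 | P1 18-21 | P4 21-23 | P3 23-25 | P1 25-29 |
Completion: P0=4  P1=29  P2=6  P3=25  P4=23
Waiting(P1) = turnaround − burst = 14 − 7 = 7

7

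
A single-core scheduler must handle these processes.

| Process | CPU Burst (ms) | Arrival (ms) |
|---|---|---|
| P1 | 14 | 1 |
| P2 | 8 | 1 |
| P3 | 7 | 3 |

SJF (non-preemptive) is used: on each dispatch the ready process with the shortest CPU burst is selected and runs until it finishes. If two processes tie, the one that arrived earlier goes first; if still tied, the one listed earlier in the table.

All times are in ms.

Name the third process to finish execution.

Timeline: | idle 0-1 | P2 1-9 | P3 9-16 | P1 16-30 |
Completion: P1=30  P2=9  P3=16
Turnaround (C−A): P1=29  P2=8  P3=13
Finish order: P2 → P3 → P1

P1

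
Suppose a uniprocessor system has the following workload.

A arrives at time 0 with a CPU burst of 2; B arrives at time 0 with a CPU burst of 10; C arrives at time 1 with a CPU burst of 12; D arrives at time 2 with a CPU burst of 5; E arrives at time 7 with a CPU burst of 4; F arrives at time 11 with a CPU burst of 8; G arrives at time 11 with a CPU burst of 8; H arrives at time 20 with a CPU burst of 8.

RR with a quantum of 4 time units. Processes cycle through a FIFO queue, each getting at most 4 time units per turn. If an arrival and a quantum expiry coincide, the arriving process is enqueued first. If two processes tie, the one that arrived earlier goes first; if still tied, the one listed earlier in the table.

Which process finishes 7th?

G

Gantt: | A 0-2 | B 2-6 | C 6-10 | D 10-14 | B 14-18 | E 18-22 | C 22-26 | F 26-30 | G 30-34 | D 34-35 | B 35-37 | H 37-41 | C 41-45 | F 45-49 | G 49-53 | H 53-57 |
Completion: A=2  B=37  C=45  D=35  E=22  F=49  G=53  H=57
Finish order: A → E → D → B → C → F → G → H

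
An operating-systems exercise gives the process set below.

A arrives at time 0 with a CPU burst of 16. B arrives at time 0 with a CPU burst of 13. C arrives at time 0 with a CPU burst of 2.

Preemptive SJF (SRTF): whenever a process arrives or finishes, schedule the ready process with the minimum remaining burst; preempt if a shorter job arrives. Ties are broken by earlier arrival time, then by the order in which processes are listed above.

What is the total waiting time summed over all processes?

Schedule: | C 0-2 | B 2-15 | A 15-31 |
Completion: A=31  B=15  C=2
Turnaround (C−A): A=31  B=15  C=2
Waiting = turnaround − burst: A=15, B=2, C=0
Total waiting = 15 + 2 + 0 = 17

17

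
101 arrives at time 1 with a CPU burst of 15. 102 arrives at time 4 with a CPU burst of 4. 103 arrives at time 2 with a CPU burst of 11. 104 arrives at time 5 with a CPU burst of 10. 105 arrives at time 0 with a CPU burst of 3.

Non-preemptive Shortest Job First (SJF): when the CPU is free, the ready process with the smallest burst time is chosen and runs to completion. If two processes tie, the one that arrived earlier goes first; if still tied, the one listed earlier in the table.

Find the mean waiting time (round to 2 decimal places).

Gantt: | 105 0-3 | 103 3-14 | 102 14-18 | 104 18-28 | 101 28-43 |
Completion: 101=43  102=18  103=14  104=28  105=3
Waiting times: 101=27, 102=10, 103=1, 104=13, 105=0
Average waiting = (27+10+1+13+0) / 5 = 51/5 = 10.20

10.20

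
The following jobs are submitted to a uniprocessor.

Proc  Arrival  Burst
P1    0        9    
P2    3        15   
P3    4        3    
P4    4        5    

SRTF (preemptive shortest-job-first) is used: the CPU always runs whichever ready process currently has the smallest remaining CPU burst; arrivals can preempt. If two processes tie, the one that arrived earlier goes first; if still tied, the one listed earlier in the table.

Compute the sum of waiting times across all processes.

25

Timeline: | P1 0-4 | P3 4-7 | P1 7-12 | P4 12-17 | P2 17-32 |
Completion: P1=12  P2=32  P3=7  P4=17
Turnaround (C−A): P1=12  P2=29  P3=3  P4=13
Waiting = turnaround − burst: P1=3, P2=14, P3=0, P4=8
Total waiting = 3 + 14 + 0 + 8 = 25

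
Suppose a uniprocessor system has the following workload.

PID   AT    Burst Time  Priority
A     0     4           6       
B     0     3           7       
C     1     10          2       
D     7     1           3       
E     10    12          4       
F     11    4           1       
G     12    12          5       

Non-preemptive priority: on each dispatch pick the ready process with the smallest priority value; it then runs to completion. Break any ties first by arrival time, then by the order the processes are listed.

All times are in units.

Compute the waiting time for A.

0

Gantt: | A 0-4 | C 4-14 | F 14-18 | D 18-19 | E 19-31 | G 31-43 | B 43-46 |
Completion: A=4  B=46  C=14  D=19  E=31  F=18  G=43
Waiting(A) = turnaround − burst = 4 − 4 = 0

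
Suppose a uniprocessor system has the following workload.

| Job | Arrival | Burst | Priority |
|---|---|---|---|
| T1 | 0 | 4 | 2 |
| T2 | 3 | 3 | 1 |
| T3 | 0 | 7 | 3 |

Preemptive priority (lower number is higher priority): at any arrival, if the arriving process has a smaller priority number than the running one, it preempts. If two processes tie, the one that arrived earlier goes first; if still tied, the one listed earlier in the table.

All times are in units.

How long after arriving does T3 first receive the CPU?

7

Timeline: | T1 0-3 | T2 3-6 | T1 6-7 | T3 7-14 |
Completion: T1=7  T2=6  T3=14
Turnaround (C−A): T1=7  T2=3  T3=14
Response(T3) = first start − arrival = 7 − 0 = 7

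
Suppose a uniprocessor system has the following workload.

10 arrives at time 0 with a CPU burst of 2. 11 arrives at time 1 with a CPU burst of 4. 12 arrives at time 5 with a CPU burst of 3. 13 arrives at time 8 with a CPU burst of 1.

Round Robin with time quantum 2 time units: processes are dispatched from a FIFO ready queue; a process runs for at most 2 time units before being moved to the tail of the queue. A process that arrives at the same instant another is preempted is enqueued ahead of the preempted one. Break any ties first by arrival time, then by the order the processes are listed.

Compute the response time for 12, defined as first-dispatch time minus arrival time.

1

Timeline: | 10 0-2 | 11 2-6 | 12 6-8 | 13 8-9 | 12 9-10 |
Completion: 10=2  11=6  12=10  13=9
Turnaround (C−A): 10=2  11=5  12=5  13=1
Response(12) = first start − arrival = 6 − 5 = 1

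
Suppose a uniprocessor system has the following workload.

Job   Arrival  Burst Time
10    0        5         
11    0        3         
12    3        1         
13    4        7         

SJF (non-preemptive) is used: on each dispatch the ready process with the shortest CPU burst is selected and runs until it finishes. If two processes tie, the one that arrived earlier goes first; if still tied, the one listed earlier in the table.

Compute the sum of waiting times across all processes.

9

Schedule: | 11 0-3 | 12 3-4 | 10 4-9 | 13 9-16 |
Completion: 10=9  11=3  12=4  13=16
Turnaround (C−A): 10=9  11=3  12=1  13=12
Waiting = turnaround − burst: 10=4, 11=0, 12=0, 13=5
Total waiting = 4 + 0 + 0 + 5 = 9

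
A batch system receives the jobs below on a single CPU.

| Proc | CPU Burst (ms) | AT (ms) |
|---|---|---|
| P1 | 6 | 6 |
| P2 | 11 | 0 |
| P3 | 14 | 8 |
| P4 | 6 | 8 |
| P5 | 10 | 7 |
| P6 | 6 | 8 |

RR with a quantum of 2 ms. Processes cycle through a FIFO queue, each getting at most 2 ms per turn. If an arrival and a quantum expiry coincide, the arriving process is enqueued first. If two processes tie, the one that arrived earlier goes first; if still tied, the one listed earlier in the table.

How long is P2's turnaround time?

Gantt: | P2 0-6 | P1 6-8 | P2 8-10 | P5 10-12 | P3 12-14 | P4 14-16 | P6 16-18 | P1 18-20 | P2 20-22 | P5 22-24 | P3 24-26 | P4 26-28 | P6 28-30 | P1 30-32 | P2 32-33 | P5 33-35 | P3 35-37 | P4 37-39 | P6 39-41 | P5 41-43 | P3 43-45 | P5 45-47 | P3 47-53 |
Completion: P1=32  P2=33  P3=53  P4=39  P5=47  P6=41
Turnaround(P2) = completion − arrival = 33 − 0 = 33

33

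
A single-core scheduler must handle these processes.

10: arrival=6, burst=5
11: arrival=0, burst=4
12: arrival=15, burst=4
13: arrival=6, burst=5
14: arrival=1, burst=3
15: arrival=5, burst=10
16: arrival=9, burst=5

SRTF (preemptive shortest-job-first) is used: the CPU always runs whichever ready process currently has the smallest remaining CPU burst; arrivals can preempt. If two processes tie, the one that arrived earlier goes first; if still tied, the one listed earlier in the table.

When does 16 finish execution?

Gantt: | 11 0-4 | 14 4-7 | 10 7-12 | 13 12-17 | 12 17-21 | 16 21-26 | 15 26-36 |
Completion: 10=12  11=4  12=21  13=17  14=7  15=36  16=26

26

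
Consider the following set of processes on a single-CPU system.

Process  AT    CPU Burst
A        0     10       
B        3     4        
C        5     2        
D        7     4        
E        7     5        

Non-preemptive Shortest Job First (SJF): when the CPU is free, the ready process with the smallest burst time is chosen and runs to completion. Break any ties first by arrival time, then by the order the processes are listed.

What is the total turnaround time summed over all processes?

61

Timeline: | A 0-10 | C 10-12 | B 12-16 | D 16-20 | E 20-25 |
Completion: A=10  B=16  C=12  D=20  E=25
Turnaround (C−A): A=10  B=13  C=7  D=13  E=18
Turnaround = completion − arrival: A=10, B=13, C=7, D=13, E=18
Total turnaround = 10 + 13 + 7 + 13 + 18 = 61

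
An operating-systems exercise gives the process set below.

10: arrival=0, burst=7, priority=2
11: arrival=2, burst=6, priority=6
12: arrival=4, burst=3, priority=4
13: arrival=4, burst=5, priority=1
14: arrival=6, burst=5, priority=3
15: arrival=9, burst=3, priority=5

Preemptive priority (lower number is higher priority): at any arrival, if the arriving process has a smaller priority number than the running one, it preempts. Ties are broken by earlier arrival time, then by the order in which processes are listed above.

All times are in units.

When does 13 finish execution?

Timeline: | 10 0-4 | 13 4-9 | 10 9-12 | 14 12-17 | 12 17-20 | 15 20-23 | 11 23-29 |
Completion: 10=12  11=29  12=20  13=9  14=17  15=23

9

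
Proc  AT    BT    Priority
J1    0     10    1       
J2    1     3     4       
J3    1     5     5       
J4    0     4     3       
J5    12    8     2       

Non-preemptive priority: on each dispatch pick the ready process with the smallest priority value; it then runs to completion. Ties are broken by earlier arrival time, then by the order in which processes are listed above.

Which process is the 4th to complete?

Timeline: | J1 0-10 | J4 10-14 | J5 14-22 | J2 22-25 | J3 25-30 |
Completion: J1=10  J2=25  J3=30  J4=14  J5=22
Finish order: J1 → J4 → J5 → J2 → J3

J2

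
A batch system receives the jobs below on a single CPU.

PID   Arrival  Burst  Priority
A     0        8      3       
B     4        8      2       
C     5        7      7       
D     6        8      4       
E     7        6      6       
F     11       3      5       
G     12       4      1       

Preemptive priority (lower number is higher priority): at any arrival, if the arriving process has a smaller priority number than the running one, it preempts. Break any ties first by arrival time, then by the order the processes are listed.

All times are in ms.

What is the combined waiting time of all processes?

Timeline: | A 0-4 | B 4-12 | G 12-16 | A 16-20 | D 20-28 | F 28-31 | E 31-37 | C 37-44 |
Completion: A=20  B=12  C=44  D=28  E=37  F=31  G=16
Waiting = turnaround − burst: A=12, B=0, C=32, D=14, E=24, F=17, G=0
Total waiting = 12 + 0 + 32 + 14 + 24 + 17 + 0 = 99

99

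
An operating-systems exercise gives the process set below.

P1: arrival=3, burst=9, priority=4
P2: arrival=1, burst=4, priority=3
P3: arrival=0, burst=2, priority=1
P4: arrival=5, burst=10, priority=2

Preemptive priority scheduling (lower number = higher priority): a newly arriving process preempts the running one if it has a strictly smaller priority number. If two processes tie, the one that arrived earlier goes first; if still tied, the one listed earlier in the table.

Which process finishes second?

Gantt: | P3 0-2 | P2 2-5 | P4 5-15 | P2 15-16 | P1 16-25 |
Completion: P1=25  P2=16  P3=2  P4=15
Turnaround (C−A): P1=22  P2=15  P3=2  P4=10
Finish order: P3 → P4 → P2 → P1

P4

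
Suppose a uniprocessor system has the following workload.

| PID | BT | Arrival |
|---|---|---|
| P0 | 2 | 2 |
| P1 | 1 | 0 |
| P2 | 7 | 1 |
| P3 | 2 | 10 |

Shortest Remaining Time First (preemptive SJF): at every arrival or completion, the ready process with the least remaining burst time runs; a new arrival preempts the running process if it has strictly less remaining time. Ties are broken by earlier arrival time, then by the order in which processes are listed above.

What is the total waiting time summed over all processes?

Schedule: | P1 0-1 | P2 1-2 | P0 2-4 | P2 4-10 | P3 10-12 |
Completion: P0=4  P1=1  P2=10  P3=12
Waiting = turnaround − burst: P0=0, P1=0, P2=2, P3=0
Total waiting = 0 + 0 + 2 + 0 = 2

2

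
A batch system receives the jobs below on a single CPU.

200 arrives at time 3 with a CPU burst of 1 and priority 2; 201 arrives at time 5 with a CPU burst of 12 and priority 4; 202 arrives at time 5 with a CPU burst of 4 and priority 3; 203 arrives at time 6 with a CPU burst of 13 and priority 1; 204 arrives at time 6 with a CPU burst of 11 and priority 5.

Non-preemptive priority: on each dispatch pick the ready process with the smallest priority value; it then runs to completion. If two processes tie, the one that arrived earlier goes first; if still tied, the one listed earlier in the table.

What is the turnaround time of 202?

4

Schedule: | idle 0-3 | 200 3-4 | idle 4-5 | 202 5-9 | 203 9-22 | 201 22-34 | 204 34-45 |
Completion: 200=4  201=34  202=9  203=22  204=45
Turnaround (C−A): 200=1  201=29  202=4  203=16  204=39
Turnaround(202) = completion − arrival = 9 − 5 = 4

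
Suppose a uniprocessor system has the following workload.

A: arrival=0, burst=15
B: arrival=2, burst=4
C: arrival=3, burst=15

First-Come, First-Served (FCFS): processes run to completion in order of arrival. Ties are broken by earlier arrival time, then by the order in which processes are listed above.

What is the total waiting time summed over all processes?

29

Gantt: | A 0-15 | B 15-19 | C 19-34 |
Completion: A=15  B=19  C=34
Turnaround (C−A): A=15  B=17  C=31
Waiting = turnaround − burst: A=0, B=13, C=16
Total waiting = 0 + 13 + 16 = 29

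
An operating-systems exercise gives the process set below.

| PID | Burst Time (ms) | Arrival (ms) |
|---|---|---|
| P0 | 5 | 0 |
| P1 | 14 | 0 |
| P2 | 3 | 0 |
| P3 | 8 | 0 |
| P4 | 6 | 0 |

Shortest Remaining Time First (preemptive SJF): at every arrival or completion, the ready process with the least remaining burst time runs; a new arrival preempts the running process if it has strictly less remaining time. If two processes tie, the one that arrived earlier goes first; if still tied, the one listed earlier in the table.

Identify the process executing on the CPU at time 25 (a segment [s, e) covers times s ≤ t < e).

P1

Schedule: | P2 0-3 | P0 3-8 | P4 8-14 | P3 14-22 | P1 22-36 |
Completion: P0=8  P1=36  P2=3  P3=22  P4=14
Turnaround (C−A): P0=8  P1=36  P2=3  P3=22  P4=14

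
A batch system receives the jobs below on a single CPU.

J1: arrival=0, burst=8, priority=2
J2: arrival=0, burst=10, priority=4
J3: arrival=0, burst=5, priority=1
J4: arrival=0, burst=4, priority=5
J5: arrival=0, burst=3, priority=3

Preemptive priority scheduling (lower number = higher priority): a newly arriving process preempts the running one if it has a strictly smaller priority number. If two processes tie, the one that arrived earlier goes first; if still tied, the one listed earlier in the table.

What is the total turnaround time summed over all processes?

90

Timeline: | J3 0-5 | J1 5-13 | J5 13-16 | J2 16-26 | J4 26-30 |
Completion: J1=13  J2=26  J3=5  J4=30  J5=16
Turnaround (C−A): J1=13  J2=26  J3=5  J4=30  J5=16
Turnaround = completion − arrival: J1=13, J2=26, J3=5, J4=30, J5=16
Total turnaround = 13 + 26 + 5 + 30 + 16 = 90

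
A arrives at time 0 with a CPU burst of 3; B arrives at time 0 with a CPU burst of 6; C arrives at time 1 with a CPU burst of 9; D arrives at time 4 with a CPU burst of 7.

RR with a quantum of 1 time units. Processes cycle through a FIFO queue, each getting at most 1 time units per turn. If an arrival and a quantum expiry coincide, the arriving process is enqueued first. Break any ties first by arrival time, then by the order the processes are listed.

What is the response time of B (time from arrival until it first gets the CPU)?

1

Schedule: | A 0-1 | B 1-2 | C 2-3 | A 3-4 | B 4-5 | C 5-6 | D 6-7 | A 7-8 | B 8-9 | C 9-10 | D 10-11 | B 11-12 | C 12-13 | D 13-14 | B 14-15 | C 15-16 | D 16-17 | B 17-18 | C 18-19 | D 19-20 | C 20-21 | D 21-22 | C 22-23 | D 23-24 | C 24-25 |
Completion: A=8  B=18  C=25  D=24
Turnaround (C−A): A=8  B=18  C=24  D=20
Response(B) = first start − arrival = 1 − 0 = 1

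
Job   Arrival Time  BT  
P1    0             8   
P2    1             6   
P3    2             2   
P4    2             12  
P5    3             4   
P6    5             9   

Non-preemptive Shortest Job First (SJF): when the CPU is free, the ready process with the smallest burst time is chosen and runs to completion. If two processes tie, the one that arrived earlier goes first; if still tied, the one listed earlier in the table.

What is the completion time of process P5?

Timeline: | P1 0-8 | P3 8-10 | P5 10-14 | P2 14-20 | P6 20-29 | P4 29-41 |
Completion: P1=8  P2=20  P3=10  P4=41  P5=14  P6=29

14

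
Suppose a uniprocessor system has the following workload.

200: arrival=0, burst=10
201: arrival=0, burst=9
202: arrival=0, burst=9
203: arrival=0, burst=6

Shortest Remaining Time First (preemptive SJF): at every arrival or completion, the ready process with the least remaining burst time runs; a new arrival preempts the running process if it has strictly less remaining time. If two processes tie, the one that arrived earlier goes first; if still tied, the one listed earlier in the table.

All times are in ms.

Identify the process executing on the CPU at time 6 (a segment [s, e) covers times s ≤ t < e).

Gantt: | 203 0-6 | 201 6-15 | 202 15-24 | 200 24-34 |
Completion: 200=34  201=15  202=24  203=6
Turnaround (C−A): 200=34  201=15  202=24  203=6

201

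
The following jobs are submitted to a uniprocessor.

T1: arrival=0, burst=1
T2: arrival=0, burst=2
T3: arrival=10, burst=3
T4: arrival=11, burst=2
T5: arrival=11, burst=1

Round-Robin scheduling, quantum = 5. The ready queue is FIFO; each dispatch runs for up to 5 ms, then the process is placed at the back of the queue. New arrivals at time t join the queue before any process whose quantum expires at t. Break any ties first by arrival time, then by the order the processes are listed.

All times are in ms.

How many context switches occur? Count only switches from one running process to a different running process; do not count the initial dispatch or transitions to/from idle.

3

Gantt: | T1 0-1 | T2 1-3 | idle 3-10 | T3 10-13 | T4 13-15 | T5 15-16 |
Completion: T1=1  T2=3  T3=13  T4=15  T5=16
Turnaround (C−A): T1=1  T2=3  T3=3  T4=4  T5=5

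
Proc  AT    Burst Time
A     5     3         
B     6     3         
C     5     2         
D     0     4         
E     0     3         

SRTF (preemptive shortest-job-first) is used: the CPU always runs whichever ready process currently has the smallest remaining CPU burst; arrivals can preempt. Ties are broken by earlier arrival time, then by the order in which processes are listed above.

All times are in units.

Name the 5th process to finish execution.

Gantt: | E 0-3 | D 3-7 | C 7-9 | A 9-12 | B 12-15 |
Completion: A=12  B=15  C=9  D=7  E=3
Turnaround (C−A): A=7  B=9  C=4  D=7  E=3
Finish order: E → D → C → A → B

B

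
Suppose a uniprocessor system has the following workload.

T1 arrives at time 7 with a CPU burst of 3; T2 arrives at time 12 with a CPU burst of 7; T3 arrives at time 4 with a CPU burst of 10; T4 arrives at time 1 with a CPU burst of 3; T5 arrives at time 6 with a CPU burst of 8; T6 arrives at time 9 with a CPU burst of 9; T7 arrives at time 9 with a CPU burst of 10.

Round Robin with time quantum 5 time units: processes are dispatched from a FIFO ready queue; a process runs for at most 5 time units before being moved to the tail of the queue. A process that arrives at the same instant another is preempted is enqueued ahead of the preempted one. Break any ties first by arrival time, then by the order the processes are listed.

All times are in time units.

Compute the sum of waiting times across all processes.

139

Gantt: | idle 0-1 | T4 1-4 | T3 4-9 | T5 9-14 | T1 14-17 | T6 17-22 | T7 22-27 | T3 27-32 | T2 32-37 | T5 37-40 | T6 40-44 | T7 44-49 | T2 49-51 |
Completion: T1=17  T2=51  T3=32  T4=4  T5=40  T6=44  T7=49
Turnaround (C−A): T1=10  T2=39  T3=28  T4=3  T5=34  T6=35  T7=40
Waiting = turnaround − burst: T1=7, T2=32, T3=18, T4=0, T5=26, T6=26, T7=30
Total waiting = 7 + 32 + 18 + 0 + 26 + 26 + 30 = 139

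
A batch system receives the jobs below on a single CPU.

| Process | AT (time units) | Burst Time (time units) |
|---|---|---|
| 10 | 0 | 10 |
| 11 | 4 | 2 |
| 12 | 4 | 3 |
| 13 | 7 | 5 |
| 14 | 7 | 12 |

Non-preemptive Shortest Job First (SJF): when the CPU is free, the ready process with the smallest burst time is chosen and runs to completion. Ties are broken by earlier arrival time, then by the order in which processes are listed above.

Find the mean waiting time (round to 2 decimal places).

Schedule: | 10 0-10 | 11 10-12 | 12 12-15 | 13 15-20 | 14 20-32 |
Completion: 10=10  11=12  12=15  13=20  14=32
Waiting times: 10=0, 11=6, 12=8, 13=8, 14=13
Average waiting = (0+6+8+8+13) / 5 = 35/5 = 7.00

7.00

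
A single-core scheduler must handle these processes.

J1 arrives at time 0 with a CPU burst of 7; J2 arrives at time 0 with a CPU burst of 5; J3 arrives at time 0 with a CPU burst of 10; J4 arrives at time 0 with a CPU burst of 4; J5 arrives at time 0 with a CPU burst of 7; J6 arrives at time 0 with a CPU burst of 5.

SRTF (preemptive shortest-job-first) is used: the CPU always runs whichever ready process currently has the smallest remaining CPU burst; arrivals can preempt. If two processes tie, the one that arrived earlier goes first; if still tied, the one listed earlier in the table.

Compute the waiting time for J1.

Schedule: | J4 0-4 | J2 4-9 | J6 9-14 | J1 14-21 | J5 21-28 | J3 28-38 |
Completion: J1=21  J2=9  J3=38  J4=4  J5=28  J6=14
Waiting(J1) = turnaround − burst = 21 − 7 = 14

14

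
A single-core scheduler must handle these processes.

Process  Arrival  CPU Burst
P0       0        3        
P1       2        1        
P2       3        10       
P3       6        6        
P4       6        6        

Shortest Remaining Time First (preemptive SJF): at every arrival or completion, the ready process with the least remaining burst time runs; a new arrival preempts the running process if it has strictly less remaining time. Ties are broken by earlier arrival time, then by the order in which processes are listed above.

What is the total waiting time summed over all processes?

Gantt: | P0 0-3 | P1 3-4 | P2 4-6 | P3 6-12 | P4 12-18 | P2 18-26 |
Completion: P0=3  P1=4  P2=26  P3=12  P4=18
Waiting = turnaround − burst: P0=0, P1=1, P2=13, P3=0, P4=6
Total waiting = 0 + 1 + 13 + 0 + 6 = 20

20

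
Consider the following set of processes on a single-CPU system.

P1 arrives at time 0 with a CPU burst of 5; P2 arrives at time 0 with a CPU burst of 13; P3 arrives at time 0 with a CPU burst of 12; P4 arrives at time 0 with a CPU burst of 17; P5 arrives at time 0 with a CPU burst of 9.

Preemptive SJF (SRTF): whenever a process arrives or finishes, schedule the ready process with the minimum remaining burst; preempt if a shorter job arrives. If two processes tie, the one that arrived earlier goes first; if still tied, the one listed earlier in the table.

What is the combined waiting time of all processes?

84

Timeline: | P1 0-5 | P5 5-14 | P3 14-26 | P2 26-39 | P4 39-56 |
Completion: P1=5  P2=39  P3=26  P4=56  P5=14
Waiting = turnaround − burst: P1=0, P2=26, P3=14, P4=39, P5=5
Total waiting = 0 + 26 + 14 + 39 + 5 = 84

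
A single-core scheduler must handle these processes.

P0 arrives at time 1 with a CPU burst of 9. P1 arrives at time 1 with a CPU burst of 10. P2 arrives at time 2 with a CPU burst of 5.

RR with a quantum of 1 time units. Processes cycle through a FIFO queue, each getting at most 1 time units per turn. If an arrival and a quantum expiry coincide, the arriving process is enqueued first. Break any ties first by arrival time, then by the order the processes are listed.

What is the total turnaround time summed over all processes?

60

Gantt: | idle 0-1 | P0 1-2 | P1 2-3 | P2 3-4 | P0 4-5 | P1 5-6 | P2 6-7 | P0 7-8 | P1 8-9 | P2 9-10 | P0 10-11 | P1 11-12 | P2 12-13 | P0 13-14 | P1 14-15 | P2 15-16 | P0 16-17 | P1 17-18 | P0 18-19 | P1 19-20 | P0 20-21 | P1 21-22 | P0 22-23 | P1 23-25 |
Completion: P0=23  P1=25  P2=16
Turnaround (C−A): P0=22  P1=24  P2=14
Turnaround = completion − arrival: P0=22, P1=24, P2=14
Total turnaround = 22 + 24 + 14 = 60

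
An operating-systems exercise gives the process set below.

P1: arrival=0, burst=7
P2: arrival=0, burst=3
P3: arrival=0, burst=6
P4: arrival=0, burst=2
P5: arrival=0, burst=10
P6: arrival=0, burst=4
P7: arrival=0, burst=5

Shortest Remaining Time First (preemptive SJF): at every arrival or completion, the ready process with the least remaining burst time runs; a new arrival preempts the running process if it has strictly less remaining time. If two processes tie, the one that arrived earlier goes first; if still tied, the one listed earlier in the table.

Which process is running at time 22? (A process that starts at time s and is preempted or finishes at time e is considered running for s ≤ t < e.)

P1

Timeline: | P4 0-2 | P2 2-5 | P6 5-9 | P7 9-14 | P3 14-20 | P1 20-27 | P5 27-37 |
Completion: P1=27  P2=5  P3=20  P4=2  P5=37  P6=9  P7=14
Turnaround (C−A): P1=27  P2=5  P3=20  P4=2  P5=37  P6=9  P7=14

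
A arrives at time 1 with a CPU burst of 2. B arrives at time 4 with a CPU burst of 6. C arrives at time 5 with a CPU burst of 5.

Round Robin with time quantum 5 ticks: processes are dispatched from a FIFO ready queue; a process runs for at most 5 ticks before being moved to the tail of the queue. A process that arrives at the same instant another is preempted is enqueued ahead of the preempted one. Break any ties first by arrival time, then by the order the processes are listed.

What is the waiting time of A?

0

Gantt: | idle 0-1 | A 1-3 | idle 3-4 | B 4-9 | C 9-14 | B 14-15 |
Completion: A=3  B=15  C=14
Turnaround (C−A): A=2  B=11  C=9
Waiting(A) = turnaround − burst = 2 − 2 = 0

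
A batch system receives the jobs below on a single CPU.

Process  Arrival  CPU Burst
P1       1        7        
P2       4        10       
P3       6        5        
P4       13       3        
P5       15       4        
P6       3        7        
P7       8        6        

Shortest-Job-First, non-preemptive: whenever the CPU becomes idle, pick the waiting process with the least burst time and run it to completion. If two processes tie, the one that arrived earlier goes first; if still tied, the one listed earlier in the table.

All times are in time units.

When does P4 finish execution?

Timeline: | idle 0-1 | P1 1-8 | P3 8-13 | P4 13-16 | P5 16-20 | P7 20-26 | P6 26-33 | P2 33-43 |
Completion: P1=8  P2=43  P3=13  P4=16  P5=20  P6=33  P7=26

16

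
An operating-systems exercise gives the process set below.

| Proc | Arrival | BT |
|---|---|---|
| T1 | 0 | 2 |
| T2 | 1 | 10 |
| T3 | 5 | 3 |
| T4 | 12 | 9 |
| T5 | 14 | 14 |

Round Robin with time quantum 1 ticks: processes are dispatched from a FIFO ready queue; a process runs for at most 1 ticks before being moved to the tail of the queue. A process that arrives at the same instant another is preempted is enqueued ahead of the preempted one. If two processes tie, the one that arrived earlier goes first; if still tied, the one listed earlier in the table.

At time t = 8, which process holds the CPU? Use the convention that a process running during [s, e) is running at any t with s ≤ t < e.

T2

Gantt: | T1 0-1 | T2 1-2 | T1 2-3 | T2 3-5 | T3 5-6 | T2 6-7 | T3 7-8 | T2 8-9 | T3 9-10 | T2 10-12 | T4 12-13 | T2 13-14 | T4 14-15 | T5 15-16 | T2 16-17 | T4 17-18 | T5 18-19 | T2 19-20 | T4 20-21 | T5 21-22 | T4 22-23 | T5 23-24 | T4 24-25 | T5 25-26 | T4 26-27 | T5 27-28 | T4 28-29 | T5 29-30 | T4 30-31 | T5 31-38 |
Completion: T1=3  T2=20  T3=10  T4=31  T5=38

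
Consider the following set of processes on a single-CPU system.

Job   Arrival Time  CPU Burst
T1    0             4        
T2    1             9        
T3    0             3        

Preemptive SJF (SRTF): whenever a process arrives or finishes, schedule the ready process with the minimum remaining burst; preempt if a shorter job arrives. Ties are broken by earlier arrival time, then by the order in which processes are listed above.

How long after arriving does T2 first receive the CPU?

6

Gantt: | T3 0-3 | T1 3-7 | T2 7-16 |
Completion: T1=7  T2=16  T3=3
Turnaround (C−A): T1=7  T2=15  T3=3
Response(T2) = first start − arrival = 7 − 1 = 6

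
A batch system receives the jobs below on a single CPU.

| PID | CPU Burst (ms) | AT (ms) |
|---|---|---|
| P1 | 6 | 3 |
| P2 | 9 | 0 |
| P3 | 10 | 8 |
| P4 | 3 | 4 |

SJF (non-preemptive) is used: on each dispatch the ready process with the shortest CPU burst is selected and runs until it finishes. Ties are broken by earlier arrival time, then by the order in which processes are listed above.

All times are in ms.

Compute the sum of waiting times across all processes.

Gantt: | P2 0-9 | P4 9-12 | P1 12-18 | P3 18-28 |
Completion: P1=18  P2=9  P3=28  P4=12
Turnaround (C−A): P1=15  P2=9  P3=20  P4=8
Waiting = turnaround − burst: P1=9, P2=0, P3=10, P4=5
Total waiting = 9 + 0 + 10 + 5 = 24

24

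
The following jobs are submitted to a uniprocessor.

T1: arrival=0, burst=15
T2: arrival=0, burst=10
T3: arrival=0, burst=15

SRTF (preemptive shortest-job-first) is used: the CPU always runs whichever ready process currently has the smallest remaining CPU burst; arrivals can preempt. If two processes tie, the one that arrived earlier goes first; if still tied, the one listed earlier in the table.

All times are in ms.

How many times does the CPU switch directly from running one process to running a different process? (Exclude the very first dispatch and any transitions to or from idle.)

2

Schedule: | T2 0-10 | T1 10-25 | T3 25-40 |
Completion: T1=25  T2=10  T3=40
Turnaround (C−A): T1=25  T2=10  T3=40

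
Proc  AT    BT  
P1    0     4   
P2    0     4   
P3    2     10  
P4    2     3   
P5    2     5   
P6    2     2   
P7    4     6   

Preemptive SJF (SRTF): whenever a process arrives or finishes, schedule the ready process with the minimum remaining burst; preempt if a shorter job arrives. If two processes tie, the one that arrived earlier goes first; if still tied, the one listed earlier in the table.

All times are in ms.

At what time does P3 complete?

Schedule: | P1 0-4 | P6 4-6 | P4 6-9 | P2 9-13 | P5 13-18 | P7 18-24 | P3 24-34 |
Completion: P1=4  P2=13  P3=34  P4=9  P5=18  P6=6  P7=24

34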